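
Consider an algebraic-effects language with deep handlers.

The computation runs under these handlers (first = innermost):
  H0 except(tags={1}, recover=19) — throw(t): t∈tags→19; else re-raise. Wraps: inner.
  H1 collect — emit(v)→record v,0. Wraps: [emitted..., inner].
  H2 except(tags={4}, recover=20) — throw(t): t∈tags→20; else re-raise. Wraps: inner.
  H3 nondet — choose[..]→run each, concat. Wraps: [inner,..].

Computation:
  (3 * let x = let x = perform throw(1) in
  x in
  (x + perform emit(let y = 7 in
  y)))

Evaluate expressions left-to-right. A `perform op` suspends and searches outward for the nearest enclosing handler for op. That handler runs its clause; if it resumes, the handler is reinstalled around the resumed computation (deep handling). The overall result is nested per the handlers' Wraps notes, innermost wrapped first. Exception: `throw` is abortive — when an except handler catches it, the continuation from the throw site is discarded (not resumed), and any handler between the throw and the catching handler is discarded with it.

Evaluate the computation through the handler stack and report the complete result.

Answer: [[19]]

Step-by-step:
throw(1) @ H0 caught ⇒ 19
H1 returns [19]
H2 returns [19]
H3 returns [[19]]
= [[19]]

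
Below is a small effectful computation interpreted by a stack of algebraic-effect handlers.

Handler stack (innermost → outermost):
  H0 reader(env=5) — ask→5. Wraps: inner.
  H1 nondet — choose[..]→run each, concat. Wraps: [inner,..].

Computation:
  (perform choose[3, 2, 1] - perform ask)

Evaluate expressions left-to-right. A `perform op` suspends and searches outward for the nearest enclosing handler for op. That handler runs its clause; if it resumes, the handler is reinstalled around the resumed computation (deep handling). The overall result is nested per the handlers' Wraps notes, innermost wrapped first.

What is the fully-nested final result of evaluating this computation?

Working:
choose[3, 2, 1] @ H1
  branch[0] choose=3:
    ask @ H0 ⇒ 5
    H0 returns -2
    H1 returns [-2]
  branch[1] choose=2:
    ask @ H0 ⇒ 5
    H0 returns -3
    H1 returns [-3]
  branch[2] choose=1:
    ask @ H0 ⇒ 5
    H0 returns -4
    H1 returns [-4]
= [-2, -3, -4]

Answer: [-2, -3, -4]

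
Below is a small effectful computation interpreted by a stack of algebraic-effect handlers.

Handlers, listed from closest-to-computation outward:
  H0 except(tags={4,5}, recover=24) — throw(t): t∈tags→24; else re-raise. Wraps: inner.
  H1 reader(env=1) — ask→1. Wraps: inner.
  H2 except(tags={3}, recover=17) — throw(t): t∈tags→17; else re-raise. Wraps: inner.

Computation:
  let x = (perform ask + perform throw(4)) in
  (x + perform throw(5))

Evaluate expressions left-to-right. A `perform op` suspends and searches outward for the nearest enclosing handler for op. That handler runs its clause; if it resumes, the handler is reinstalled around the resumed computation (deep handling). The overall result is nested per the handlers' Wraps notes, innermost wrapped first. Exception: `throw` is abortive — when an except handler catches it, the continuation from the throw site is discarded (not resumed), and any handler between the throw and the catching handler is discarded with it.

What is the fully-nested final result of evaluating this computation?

Answer: 24

Evaluation trace:
ask @ H1 ⇒ 1
throw(4) @ H0 caught ⇒ 24
H1 returns 24
H2 returns 24
= 24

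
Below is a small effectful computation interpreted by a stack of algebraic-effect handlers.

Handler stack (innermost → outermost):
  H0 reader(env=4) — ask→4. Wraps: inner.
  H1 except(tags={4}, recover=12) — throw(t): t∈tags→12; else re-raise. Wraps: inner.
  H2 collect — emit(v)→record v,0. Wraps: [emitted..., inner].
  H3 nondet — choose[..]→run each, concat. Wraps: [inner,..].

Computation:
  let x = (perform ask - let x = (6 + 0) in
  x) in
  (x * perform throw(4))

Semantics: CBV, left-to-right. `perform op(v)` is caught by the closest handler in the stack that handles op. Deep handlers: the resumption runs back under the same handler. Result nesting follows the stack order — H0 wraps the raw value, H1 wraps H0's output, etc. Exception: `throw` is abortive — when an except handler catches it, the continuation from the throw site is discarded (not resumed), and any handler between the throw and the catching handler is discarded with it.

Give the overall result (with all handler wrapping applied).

Answer: [[12]]

Working:
ask @ H0 ⇒ 4
throw(4) @ H1 caught ⇒ 12
H2 returns [12]
H3 returns [[12]]
= [[12]]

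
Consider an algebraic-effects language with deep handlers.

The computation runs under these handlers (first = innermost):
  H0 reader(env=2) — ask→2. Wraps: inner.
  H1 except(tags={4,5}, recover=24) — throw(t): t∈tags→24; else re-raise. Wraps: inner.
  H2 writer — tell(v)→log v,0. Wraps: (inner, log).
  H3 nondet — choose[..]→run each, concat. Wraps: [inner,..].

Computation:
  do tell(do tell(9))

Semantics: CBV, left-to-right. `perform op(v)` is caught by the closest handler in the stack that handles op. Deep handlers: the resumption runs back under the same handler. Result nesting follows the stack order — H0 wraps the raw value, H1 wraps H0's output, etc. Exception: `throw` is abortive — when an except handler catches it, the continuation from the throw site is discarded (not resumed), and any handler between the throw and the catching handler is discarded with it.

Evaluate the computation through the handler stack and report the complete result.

Answer: [(0, (9, 0))]

Working:
tell(9) @ H2 ⇒ log+=9
tell(0) @ H2 ⇒ log+=0
H0 returns 0
H1 returns 0
H2 returns (0, (9, 0))
H3 returns [(0, (9, 0))]
= [(0, (9, 0))]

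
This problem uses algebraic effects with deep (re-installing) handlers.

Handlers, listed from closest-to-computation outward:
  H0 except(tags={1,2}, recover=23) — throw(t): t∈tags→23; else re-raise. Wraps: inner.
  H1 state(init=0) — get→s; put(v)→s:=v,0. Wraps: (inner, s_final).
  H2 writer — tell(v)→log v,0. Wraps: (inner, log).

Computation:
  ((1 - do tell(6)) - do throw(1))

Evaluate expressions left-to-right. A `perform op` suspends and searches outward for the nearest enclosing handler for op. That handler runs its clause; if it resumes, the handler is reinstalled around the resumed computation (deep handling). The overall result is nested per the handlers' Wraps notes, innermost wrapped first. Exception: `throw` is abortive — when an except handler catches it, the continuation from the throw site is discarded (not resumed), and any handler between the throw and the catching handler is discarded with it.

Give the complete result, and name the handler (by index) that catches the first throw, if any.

Evaluation trace:
tell(6) @ H2 ⇒ log+=6
throw(1) @ H0 caught ⇒ 23
H1 returns (23, 0)
H2 returns ((23, 0), (6))
= ((23, 0), (6))

Answer: ((23, 0), (6)) ; first throw caught by: H0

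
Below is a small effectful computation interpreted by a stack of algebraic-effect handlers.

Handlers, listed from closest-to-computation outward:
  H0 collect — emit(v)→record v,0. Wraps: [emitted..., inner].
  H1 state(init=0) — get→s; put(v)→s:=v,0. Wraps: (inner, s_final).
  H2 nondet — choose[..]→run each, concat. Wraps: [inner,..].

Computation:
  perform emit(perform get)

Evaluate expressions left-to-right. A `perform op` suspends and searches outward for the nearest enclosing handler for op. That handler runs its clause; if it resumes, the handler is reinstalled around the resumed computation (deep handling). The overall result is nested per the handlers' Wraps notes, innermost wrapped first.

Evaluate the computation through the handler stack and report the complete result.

Answer: [([0, 0], 0)]

Step-by-step:
get @ H1 ⇒ 0
emit(0) @ H0 ⇒ out+=0
H0 returns [0, 0]
H1 returns ([0, 0], 0)
H2 returns [([0, 0], 0)]
= [([0, 0], 0)]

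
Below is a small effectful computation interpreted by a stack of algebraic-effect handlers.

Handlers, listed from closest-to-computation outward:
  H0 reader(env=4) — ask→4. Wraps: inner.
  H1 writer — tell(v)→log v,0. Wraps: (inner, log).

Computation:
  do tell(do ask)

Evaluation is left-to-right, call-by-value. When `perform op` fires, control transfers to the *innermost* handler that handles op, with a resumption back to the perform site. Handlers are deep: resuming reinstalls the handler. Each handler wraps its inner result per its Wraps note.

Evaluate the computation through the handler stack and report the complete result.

Evaluation trace:
ask @ H0 ⇒ 4
tell(4) @ H1 ⇒ log+=4
H0 returns 0
H1 returns (0, (4))
= (0, (4))

Answer: (0, (4))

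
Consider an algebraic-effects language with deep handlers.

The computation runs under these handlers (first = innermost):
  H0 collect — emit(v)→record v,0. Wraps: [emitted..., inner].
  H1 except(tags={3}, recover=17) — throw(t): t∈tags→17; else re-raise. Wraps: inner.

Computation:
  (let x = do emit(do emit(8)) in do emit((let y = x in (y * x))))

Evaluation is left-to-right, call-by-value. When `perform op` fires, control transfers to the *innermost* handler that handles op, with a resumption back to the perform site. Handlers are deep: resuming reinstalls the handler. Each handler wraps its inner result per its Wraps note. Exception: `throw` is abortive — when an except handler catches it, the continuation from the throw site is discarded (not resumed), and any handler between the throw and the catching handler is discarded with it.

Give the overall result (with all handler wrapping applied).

Working:
emit(8) @ H0 ⇒ out+=8
emit(0) @ H0 ⇒ out+=0
emit(0) @ H0 ⇒ out+=0
H0 returns [8, 0, 0, 0]
H1 returns [8, 0, 0, 0]
= [8, 0, 0, 0]

Answer: [8, 0, 0, 0]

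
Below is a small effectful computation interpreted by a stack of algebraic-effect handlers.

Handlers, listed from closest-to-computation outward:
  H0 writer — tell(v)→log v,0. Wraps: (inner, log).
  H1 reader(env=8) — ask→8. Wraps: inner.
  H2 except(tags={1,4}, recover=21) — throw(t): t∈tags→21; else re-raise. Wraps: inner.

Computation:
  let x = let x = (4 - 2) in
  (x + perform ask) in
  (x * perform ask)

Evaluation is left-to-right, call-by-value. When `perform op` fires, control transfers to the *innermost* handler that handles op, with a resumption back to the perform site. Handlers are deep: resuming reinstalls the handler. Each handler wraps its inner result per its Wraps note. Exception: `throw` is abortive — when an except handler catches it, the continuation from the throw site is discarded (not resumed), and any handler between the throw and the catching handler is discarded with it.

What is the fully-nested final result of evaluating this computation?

Step-by-step:
ask @ H1 ⇒ 8
ask @ H1 ⇒ 8
H0 returns (80, ())
H1 returns (80, ())
H2 returns (80, ())
= (80, ())

Answer: (80, ())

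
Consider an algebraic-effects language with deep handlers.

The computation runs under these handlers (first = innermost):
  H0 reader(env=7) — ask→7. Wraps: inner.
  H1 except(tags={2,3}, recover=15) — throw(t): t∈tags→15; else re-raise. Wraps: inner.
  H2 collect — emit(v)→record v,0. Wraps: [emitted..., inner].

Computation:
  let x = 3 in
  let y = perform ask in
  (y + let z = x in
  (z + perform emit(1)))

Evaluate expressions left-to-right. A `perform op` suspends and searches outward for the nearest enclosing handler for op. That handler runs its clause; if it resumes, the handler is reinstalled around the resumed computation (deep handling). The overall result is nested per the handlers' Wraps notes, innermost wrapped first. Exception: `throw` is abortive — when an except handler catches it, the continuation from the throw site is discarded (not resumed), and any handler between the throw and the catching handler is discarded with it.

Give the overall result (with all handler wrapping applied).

Answer: [1, 10]

Evaluation trace:
ask @ H0 ⇒ 7
emit(1) @ H2 ⇒ out+=1
H0 returns 10
H1 returns 10
H2 returns [1, 10]
= [1, 10]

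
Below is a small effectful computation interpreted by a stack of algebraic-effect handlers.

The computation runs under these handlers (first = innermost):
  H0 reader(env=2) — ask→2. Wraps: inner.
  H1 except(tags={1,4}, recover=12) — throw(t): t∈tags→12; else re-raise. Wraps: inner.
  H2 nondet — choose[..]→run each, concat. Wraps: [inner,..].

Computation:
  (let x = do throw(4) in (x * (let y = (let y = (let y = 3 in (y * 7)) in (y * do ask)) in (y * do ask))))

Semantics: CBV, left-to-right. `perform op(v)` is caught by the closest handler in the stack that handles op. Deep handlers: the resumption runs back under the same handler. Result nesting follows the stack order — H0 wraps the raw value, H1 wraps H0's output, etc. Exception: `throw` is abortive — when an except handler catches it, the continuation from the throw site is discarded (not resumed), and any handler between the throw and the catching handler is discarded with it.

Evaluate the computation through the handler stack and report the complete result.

Step-by-step:
throw(4) @ H1 caught ⇒ 12
H2 returns [12]
= [12]

Answer: [12]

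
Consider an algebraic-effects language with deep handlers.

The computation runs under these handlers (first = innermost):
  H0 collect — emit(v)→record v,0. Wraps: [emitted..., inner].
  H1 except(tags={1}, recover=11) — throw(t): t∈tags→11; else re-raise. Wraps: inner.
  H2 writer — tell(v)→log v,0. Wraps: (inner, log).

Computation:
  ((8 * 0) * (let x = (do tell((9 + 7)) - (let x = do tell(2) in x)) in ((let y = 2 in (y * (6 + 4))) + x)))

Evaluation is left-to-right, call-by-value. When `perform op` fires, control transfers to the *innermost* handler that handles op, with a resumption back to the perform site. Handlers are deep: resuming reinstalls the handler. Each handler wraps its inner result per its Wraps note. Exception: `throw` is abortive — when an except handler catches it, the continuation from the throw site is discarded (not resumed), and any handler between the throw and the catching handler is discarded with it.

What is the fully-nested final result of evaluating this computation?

Evaluation trace:
tell(16) @ H2 ⇒ log+=16
tell(2) @ H2 ⇒ log+=2
H0 returns [0]
H1 returns [0]
H2 returns ([0], (16, 2))
= ([0], (16, 2))

Answer: ([0], (16, 2))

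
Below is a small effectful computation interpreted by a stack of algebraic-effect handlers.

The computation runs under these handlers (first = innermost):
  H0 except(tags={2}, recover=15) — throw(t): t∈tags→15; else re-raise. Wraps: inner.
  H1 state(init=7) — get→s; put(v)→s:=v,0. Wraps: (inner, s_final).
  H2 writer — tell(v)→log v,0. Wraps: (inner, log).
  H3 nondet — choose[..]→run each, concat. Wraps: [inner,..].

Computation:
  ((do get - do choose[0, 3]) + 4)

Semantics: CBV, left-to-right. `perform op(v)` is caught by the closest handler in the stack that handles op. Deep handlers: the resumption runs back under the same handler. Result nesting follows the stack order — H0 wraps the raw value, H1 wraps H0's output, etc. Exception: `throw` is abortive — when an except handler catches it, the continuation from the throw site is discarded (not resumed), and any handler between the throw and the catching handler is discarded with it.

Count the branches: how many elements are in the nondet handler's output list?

Answer: 2

Step-by-step:
get @ H1 ⇒ 7
choose[0, 3] @ H3
  branch[0] choose=0:
    H0 returns 11
    H1 returns (11, 7)
    H2 returns ((11, 7), ())
    H3 returns [((11, 7), ())]
  branch[1] choose=3:
    H0 returns 8
    H1 returns (8, 7)
    H2 returns ((8, 7), ())
    H3 returns [((8, 7), ())]
= [((11, 7), ()), ((8, 7), ())]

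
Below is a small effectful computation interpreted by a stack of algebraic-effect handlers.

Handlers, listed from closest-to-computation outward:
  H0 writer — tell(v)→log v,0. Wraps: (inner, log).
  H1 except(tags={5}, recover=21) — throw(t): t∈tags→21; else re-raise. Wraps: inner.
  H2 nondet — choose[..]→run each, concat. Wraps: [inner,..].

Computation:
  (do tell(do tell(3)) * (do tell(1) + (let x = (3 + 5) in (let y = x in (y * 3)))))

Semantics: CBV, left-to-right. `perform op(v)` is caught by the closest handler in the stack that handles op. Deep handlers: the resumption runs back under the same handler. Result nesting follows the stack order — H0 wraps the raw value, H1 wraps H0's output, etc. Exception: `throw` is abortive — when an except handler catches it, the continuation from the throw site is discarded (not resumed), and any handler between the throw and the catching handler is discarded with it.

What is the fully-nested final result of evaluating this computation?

Answer: [(0, (3, 0, 1))]

Step-by-step:
tell(3) @ H0 ⇒ log+=3
tell(0) @ H0 ⇒ log+=0
tell(1) @ H0 ⇒ log+=1
H0 returns (0, (3, 0, 1))
H1 returns (0, (3, 0, 1))
H2 returns [(0, (3, 0, 1))]
= [(0, (3, 0, 1))]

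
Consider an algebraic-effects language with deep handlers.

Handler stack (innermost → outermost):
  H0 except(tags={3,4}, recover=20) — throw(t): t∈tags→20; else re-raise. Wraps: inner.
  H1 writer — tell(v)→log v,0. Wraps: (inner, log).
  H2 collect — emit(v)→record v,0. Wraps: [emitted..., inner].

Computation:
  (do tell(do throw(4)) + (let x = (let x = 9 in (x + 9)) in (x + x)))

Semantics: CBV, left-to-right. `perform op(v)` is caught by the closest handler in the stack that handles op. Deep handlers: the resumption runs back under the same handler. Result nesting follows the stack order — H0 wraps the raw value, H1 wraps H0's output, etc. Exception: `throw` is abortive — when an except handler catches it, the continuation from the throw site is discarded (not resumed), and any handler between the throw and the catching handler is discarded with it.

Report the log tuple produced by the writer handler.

Step-by-step:
throw(4) @ H0 caught ⇒ 20
H1 returns (20, ())
H2 returns [(20, ())]
= [(20, ())]

Answer: ()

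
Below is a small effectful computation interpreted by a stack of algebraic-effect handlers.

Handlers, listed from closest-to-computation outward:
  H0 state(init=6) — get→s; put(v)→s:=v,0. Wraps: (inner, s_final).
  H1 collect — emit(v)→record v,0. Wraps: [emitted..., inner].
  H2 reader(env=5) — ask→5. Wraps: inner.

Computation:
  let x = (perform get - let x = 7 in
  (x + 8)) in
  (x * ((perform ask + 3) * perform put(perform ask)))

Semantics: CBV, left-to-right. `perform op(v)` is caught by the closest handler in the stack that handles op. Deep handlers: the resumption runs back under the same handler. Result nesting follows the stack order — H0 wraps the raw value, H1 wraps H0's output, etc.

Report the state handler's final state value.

Evaluation trace:
get @ H0 ⇒ 6
ask @ H2 ⇒ 5
ask @ H2 ⇒ 5
put(5) @ H0 ⇒ s:=5
H0 returns (0, 5)
H1 returns [(0, 5)]
H2 returns [(0, 5)]
= [(0, 5)]

Answer: 5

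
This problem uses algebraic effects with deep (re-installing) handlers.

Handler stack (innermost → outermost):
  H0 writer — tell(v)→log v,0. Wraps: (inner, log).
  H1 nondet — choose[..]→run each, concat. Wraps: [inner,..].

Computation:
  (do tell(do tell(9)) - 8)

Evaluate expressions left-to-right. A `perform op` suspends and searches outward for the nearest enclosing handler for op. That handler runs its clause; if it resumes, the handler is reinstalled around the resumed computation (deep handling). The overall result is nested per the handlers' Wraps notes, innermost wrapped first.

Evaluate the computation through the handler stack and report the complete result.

Working:
tell(9) @ H0 ⇒ log+=9
tell(0) @ H0 ⇒ log+=0
H0 returns (-8, (9, 0))
H1 returns [(-8, (9, 0))]
= [(-8, (9, 0))]

Answer: [(-8, (9, 0))]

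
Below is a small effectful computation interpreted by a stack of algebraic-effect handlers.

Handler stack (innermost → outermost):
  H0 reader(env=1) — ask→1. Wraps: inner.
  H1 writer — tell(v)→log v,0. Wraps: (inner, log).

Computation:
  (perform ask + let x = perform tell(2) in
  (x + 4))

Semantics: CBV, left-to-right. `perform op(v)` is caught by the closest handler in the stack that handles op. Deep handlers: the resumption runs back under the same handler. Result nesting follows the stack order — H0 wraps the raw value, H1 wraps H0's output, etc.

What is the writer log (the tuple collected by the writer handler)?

Evaluation trace:
ask @ H0 ⇒ 1
tell(2) @ H1 ⇒ log+=2
H0 returns 5
H1 returns (5, (2))
= (5, (2))

Answer: (2)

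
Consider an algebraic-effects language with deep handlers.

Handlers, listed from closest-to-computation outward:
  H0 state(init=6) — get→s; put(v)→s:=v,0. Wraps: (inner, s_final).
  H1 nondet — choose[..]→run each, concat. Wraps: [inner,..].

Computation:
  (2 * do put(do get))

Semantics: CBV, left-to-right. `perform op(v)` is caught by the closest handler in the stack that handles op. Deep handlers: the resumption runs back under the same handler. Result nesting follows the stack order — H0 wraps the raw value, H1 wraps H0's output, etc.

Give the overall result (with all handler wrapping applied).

Answer: [(0, 6)]

Step-by-step:
get @ H0 ⇒ 6
put(6) @ H0 ⇒ s:=6
H0 returns (0, 6)
H1 returns [(0, 6)]
= [(0, 6)]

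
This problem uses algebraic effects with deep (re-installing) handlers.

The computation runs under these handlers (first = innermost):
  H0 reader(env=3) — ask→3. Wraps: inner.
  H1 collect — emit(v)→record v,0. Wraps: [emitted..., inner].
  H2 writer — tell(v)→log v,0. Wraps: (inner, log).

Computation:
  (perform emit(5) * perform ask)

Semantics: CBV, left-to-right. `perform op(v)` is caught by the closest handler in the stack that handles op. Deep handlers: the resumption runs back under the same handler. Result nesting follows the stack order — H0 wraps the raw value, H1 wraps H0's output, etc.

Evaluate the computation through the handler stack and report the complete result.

Answer: ([5, 0], ())

Evaluation trace:
emit(5) @ H1 ⇒ out+=5
ask @ H0 ⇒ 3
H0 returns 0
H1 returns [5, 0]
H2 returns ([5, 0], ())
= ([5, 0], ())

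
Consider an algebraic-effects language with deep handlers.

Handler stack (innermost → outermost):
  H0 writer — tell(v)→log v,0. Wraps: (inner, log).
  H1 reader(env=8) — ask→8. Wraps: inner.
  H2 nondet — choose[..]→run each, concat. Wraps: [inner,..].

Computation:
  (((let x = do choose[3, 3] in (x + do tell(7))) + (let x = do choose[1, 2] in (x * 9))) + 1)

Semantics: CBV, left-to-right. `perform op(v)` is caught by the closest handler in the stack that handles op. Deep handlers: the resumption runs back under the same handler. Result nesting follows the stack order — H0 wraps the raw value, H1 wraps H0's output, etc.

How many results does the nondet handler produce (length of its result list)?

Evaluation trace:
choose[3, 3] @ H2
  branch[0] choose=3:
    tell(7) @ H0 ⇒ log+=7
    choose[1, 2] @ H2
      branch[0] choose=1:
        H0 returns (13, (7))
        H1 returns (13, (7))
        H2 returns [(13, (7))]
      branch[1] choose=2:
        H0 returns (22, (7))
        H1 returns (22, (7))
        H2 returns [(22, (7))]
  branch[1] choose=3:
    tell(7) @ H0 ⇒ log+=7
    choose[1, 2] @ H2
      branch[0] choose=1:
        H0 returns (13, (7))
        H1 returns (13, (7))
        H2 returns [(13, (7))]
      branch[1] choose=2:
        H0 returns (22, (7))
        H1 returns (22, (7))
        H2 returns [(22, (7))]
= [(13, (7)), (22, (7)), (13, (7)), (22, (7))]

Answer: 4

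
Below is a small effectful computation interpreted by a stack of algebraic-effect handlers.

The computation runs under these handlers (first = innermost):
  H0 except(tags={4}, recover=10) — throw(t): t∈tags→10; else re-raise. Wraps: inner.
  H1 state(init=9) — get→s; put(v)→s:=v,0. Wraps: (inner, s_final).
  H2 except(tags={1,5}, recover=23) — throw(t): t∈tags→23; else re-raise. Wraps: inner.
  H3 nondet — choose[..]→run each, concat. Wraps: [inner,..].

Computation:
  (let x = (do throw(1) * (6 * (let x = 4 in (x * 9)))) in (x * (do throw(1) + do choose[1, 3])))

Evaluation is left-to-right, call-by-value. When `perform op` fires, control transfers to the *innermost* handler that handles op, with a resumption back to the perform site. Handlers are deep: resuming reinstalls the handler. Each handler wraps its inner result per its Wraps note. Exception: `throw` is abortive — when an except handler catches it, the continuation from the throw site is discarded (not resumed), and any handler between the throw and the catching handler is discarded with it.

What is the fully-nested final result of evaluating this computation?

Evaluation trace:
throw(1) @ H0 re-raised
throw(1) @ H2 caught ⇒ 23
H3 returns [23]
= [23]

Answer: [23]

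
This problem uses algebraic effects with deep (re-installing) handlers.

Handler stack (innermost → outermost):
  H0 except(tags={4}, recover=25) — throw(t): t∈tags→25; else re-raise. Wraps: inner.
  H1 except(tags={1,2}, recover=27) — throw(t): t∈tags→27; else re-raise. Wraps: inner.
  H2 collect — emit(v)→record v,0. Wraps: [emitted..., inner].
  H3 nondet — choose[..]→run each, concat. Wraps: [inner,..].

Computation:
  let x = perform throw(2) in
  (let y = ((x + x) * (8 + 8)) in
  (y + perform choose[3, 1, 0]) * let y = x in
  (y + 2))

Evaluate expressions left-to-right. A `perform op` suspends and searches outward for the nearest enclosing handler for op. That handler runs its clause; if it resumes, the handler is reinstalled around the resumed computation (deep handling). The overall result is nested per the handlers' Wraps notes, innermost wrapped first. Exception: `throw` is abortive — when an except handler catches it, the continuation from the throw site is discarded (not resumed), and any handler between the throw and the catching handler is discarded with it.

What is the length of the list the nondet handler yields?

Step-by-step:
throw(2) @ H0 re-raised
throw(2) @ H1 caught ⇒ 27
H2 returns [27]
H3 returns [[27]]
= [[27]]

Answer: 1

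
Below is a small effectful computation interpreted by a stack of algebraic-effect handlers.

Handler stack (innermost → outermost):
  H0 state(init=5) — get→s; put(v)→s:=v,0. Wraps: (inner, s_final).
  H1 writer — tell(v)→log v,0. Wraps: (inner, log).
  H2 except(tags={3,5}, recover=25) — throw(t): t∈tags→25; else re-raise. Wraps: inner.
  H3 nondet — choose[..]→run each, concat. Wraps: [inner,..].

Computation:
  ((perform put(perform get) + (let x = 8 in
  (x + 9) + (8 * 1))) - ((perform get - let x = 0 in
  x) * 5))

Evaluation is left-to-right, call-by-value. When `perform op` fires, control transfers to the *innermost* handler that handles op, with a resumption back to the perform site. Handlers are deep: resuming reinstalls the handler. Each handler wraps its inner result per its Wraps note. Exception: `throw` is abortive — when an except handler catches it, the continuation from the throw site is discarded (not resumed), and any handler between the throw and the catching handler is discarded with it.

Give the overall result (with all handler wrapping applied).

Answer: [((0, 5), ())]

Evaluation trace:
get @ H0 ⇒ 5
put(5) @ H0 ⇒ s:=5
get @ H0 ⇒ 5
H0 returns (0, 5)
H1 returns ((0, 5), ())
H2 returns ((0, 5), ())
H3 returns [((0, 5), ())]
= [((0, 5), ())]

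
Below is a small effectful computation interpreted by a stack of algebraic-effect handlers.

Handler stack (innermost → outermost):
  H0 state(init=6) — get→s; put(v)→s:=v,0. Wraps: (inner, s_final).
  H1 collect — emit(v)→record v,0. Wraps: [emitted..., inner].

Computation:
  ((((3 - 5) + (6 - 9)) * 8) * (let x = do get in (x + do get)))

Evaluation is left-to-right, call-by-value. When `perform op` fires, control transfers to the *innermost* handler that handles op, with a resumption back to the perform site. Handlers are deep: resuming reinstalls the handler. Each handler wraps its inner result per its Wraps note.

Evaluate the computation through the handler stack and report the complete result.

Answer: [(-480, 6)]

Step-by-step:
get @ H0 ⇒ 6
get @ H0 ⇒ 6
H0 returns (-480, 6)
H1 returns [(-480, 6)]
= [(-480, 6)]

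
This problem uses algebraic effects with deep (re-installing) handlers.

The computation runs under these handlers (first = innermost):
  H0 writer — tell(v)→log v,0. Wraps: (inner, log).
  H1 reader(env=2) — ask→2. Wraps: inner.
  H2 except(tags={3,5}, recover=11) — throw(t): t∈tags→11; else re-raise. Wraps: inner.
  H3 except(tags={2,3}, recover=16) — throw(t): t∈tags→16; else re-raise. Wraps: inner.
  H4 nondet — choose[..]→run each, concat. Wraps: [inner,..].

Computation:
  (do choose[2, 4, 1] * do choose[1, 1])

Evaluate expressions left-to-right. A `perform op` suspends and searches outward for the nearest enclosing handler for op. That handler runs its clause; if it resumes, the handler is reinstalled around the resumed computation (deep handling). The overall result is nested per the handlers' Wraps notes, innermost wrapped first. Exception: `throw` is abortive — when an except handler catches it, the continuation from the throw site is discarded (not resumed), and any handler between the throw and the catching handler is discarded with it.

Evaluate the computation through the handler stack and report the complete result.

Answer: [(2, ()), (2, ()), (4, ()), (4, ()), (1, ()), (1, ())]

Step-by-step:
choose[2, 4, 1] @ H4
  branch[0] choose=2:
    choose[1, 1] @ H4
      branch[0] choose=1:
        H0 returns (2, ())
        H1 returns (2, ())
        H2 returns (2, ())
        H3 returns (2, ())
        H4 returns [(2, ())]
      branch[1] choose=1:
        H0 returns (2, ())
        H1 returns (2, ())
        H2 returns (2, ())
        H3 returns (2, ())
        H4 returns [(2, ())]
  branch[1] choose=4:
    choose[1, 1] @ H4
      branch[0] choose=1:
        H0 returns (4, ())
        H1 returns (4, ())
        H2 returns (4, ())
        H3 returns (4, ())
        H4 returns [(4, ())]
      branch[1] choose=1:
        H0 returns (4, ())
        H1 returns (4, ())
        H2 returns (4, ())
        H3 returns (4, ())
        H4 returns [(4, ())]
  branch[2] choose=1:
    choose[1, 1] @ H4
      branch[0] choose=1:
        H0 returns (1, ())
        H1 returns (1, ())
        H2 returns (1, ())
        H3 returns (1, ())
        H4 returns [(1, ())]
      branch[1] choose=1:
        H0 returns (1, ())
        H1 returns (1, ())
        H2 returns (1, ())
        H3 returns (1, ())
        H4 returns [(1, ())]
= [(2, ()), (2, ()), (4, ()), (4, ()), (1, ()), (1, ())]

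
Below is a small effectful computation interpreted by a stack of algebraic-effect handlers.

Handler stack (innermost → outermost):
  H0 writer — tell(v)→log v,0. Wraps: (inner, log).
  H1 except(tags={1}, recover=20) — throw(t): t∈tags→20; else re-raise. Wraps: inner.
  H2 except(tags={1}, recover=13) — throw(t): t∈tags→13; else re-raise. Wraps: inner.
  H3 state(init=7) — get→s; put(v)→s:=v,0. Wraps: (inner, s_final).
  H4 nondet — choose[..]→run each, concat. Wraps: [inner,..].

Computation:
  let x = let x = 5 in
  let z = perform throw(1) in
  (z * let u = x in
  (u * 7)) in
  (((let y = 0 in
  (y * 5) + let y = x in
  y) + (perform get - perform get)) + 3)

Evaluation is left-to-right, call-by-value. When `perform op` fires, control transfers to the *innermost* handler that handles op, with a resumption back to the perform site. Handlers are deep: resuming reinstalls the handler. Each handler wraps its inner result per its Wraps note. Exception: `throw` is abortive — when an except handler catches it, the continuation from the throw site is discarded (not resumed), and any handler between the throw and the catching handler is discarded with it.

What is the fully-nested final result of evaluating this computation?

Answer: [(20, 7)]

Step-by-step:
throw(1) @ H1 caught ⇒ 20
H2 returns 20
H3 returns (20, 7)
H4 returns [(20, 7)]
= [(20, 7)]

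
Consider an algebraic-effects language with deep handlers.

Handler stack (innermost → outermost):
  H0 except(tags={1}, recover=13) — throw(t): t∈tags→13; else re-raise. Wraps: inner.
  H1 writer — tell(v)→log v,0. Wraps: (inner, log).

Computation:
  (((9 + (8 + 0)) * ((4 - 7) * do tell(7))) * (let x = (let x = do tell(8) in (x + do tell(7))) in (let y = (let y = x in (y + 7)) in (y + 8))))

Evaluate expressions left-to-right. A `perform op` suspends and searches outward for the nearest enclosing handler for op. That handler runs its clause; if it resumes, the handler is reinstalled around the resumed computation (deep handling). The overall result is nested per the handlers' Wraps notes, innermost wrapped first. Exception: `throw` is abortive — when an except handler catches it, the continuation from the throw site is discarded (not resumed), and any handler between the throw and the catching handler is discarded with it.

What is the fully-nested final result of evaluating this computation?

Working:
tell(7) @ H1 ⇒ log+=7
tell(8) @ H1 ⇒ log+=8
tell(7) @ H1 ⇒ log+=7
H0 returns 0
H1 returns (0, (7, 8, 7))
= (0, (7, 8, 7))

Answer: (0, (7, 8, 7))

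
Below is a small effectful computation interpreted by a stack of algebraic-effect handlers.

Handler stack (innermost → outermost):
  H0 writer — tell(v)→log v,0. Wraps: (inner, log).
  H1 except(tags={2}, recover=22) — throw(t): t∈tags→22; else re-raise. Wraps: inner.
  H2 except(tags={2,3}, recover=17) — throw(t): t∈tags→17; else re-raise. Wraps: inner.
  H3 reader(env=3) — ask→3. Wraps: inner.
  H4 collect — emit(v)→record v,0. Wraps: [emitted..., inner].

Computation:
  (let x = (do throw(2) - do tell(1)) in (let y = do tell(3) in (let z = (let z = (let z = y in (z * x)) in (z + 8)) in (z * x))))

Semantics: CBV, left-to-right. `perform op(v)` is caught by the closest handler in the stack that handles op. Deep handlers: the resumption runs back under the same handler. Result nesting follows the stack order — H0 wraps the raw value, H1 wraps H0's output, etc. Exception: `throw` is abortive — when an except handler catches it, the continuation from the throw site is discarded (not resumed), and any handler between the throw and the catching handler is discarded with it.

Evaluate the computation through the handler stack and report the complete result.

Working:
throw(2) @ H1 caught ⇒ 22
H2 returns 22
H3 returns 22
H4 returns [22]
= [22]

Answer: [22]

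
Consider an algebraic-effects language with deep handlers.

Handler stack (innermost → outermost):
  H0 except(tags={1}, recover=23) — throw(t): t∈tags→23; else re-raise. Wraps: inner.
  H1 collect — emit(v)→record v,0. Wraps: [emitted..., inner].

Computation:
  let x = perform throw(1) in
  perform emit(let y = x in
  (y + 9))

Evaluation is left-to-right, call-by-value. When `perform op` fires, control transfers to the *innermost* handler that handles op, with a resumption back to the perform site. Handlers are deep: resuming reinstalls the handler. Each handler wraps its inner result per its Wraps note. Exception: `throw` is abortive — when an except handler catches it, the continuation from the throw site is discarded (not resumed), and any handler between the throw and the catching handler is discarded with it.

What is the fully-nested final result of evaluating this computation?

Answer: [23]

Working:
throw(1) @ H0 caught ⇒ 23
H1 returns [23]
= [23]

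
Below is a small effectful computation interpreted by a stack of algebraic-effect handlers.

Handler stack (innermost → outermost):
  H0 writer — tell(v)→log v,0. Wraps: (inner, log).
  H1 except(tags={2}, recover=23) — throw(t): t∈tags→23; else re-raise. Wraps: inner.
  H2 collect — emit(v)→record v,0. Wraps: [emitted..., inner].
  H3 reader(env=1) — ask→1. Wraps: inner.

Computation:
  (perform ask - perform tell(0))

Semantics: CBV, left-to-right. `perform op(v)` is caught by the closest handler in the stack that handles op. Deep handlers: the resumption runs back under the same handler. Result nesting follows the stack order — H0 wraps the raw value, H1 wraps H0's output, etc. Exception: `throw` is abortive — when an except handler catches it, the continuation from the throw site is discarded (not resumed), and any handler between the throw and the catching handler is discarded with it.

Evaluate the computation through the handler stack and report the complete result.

Answer: [(1, (0))]

Working:
ask @ H3 ⇒ 1
tell(0) @ H0 ⇒ log+=0
H0 returns (1, (0))
H1 returns (1, (0))
H2 returns [(1, (0))]
H3 returns [(1, (0))]
= [(1, (0))]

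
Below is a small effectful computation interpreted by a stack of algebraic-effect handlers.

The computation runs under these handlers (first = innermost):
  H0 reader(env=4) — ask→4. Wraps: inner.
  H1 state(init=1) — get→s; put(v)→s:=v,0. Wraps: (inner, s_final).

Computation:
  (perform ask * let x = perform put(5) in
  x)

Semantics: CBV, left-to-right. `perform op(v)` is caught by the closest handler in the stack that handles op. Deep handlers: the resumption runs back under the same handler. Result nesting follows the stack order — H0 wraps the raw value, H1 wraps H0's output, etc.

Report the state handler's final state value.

Answer: 5

Evaluation trace:
ask @ H0 ⇒ 4
put(5) @ H1 ⇒ s:=5
H0 returns 0
H1 returns (0, 5)
= (0, 5)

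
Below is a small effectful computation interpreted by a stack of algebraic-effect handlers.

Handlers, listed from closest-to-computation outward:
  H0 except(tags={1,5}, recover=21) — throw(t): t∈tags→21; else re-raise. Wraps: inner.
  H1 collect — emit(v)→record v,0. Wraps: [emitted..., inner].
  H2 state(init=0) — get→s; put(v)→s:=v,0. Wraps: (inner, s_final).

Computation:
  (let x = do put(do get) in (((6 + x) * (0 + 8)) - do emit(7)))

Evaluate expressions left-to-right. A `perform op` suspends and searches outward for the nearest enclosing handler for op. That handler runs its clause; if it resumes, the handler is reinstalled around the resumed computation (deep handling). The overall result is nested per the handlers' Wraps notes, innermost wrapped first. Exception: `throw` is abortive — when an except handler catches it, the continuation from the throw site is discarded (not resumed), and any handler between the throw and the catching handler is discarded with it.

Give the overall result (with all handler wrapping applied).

Answer: ([7, 48], 0)

Evaluation trace:
get @ H2 ⇒ 0
put(0) @ H2 ⇒ s:=0
emit(7) @ H1 ⇒ out+=7
H0 returns 48
H1 returns [7, 48]
H2 returns ([7, 48], 0)
= ([7, 48], 0)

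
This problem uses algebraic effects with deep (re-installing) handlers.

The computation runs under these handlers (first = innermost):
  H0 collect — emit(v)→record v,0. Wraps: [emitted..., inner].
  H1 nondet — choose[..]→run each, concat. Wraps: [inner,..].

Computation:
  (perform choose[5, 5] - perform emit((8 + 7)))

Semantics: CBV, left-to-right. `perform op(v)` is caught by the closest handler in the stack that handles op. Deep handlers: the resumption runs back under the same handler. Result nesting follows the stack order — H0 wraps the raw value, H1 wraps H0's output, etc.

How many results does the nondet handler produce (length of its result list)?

Step-by-step:
choose[5, 5] @ H1
  branch[0] choose=5:
    emit(15) @ H0 ⇒ out+=15
    H0 returns [15, 5]
    H1 returns [[15, 5]]
  branch[1] choose=5:
    emit(15) @ H0 ⇒ out+=15
    H0 returns [15, 5]
    H1 returns [[15, 5]]
= [[15, 5], [15, 5]]

Answer: 2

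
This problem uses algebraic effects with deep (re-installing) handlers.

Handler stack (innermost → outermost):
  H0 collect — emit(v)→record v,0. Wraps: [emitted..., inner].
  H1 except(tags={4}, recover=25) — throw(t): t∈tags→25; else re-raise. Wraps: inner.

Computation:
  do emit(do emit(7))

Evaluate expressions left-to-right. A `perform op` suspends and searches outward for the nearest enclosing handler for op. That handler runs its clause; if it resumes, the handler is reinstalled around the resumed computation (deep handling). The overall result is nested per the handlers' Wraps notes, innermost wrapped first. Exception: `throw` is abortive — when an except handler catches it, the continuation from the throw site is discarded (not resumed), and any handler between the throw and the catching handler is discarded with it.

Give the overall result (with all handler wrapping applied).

Answer: [7, 0, 0]

Evaluation trace:
emit(7) @ H0 ⇒ out+=7
emit(0) @ H0 ⇒ out+=0
H0 returns [7, 0, 0]
H1 returns [7, 0, 0]
= [7, 0, 0]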